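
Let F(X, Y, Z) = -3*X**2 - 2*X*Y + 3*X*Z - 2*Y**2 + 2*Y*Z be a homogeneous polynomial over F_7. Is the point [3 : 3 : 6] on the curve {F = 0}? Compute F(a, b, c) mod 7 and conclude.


F(3,3,6) ≡ 6 (mod 7); P is NOT on the curve.

Evaluate F(3, 3, 6) term-by-term (mod 7).
  -3*X**2 ↦ -3·9·1·1 = -27
  -2*X*Y ↦ -2·3·3·1 = -18
  3*X*Z ↦ 3·3·1·6 = 54
  -2*Y**2 ↦ -2·1·9·1 = -18
  2*Y*Z ↦ 2·1·3·6 = 36
Sum: F(3, 3, 6) = (-27) + (-18) + (54) + (-18) + (36) = 27.
Reducing mod 7: 27 ≡ 6 (mod 7).
Since F(a, b, c) ≡ 6 ≠ 0 (mod 7), P does NOT lie on the curve.


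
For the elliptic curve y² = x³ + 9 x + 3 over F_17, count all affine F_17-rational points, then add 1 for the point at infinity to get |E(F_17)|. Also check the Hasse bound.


Affine points = {(1, 8), (1, 9), (4, 1), (4, 16), (6, 1), (6, 16), (7, 1), (7, 16), (8, 3), (8, 14), (14, 0)}; affine count = 11; |E(F_17)| = 12.

Discriminant check: Δ ∝ 4a³ + 27b² = 4·9³ + 27·3² = 4·729 + 27·9 ≡ 14 (mod 17). Nonzero ⇒ E is nonsingular.
For each x ∈ F_17, compute rhs = x³ + 9·x + 3 mod 17, then count y ∈ F_17 with y² ≡ rhs.
  x = 0: rhs = 3, matching y values: none (0 points).
  x = 1: rhs = 13, matching y values: 8, 9 (2 points).
  x = 2: rhs = 12, matching y values: none (0 points).
  x = 3: rhs = 6, matching y values: none (0 points).
  x = 4: rhs = 1, matching y values: 1, 16 (2 points).
  x = 5: rhs = 3, matching y values: none (0 points).
  x = 6: rhs = 1, matching y values: 1, 16 (2 points).
  x = 7: rhs = 1, matching y values: 1, 16 (2 points).
  x = 8: rhs = 9, matching y values: 3, 14 (2 points).
  x = 9: rhs = 14, matching y values: none (0 points).
  x = 10: rhs = 5, matching y values: none (0 points).
  x = 11: rhs = 5, matching y values: none (0 points).
  x = 12: rhs = 3, matching y values: none (0 points).
  x = 13: rhs = 5, matching y values: none (0 points).
  x = 14: rhs = 0, matching y values: 0 (1 points).
  x = 15: rhs = 11, matching y values: none (0 points).
  x = 16: rhs = 10, matching y values: none (0 points).
Total affine count: 11.
Full point count |E(F_17)| = 11 + 1 = 12.
Hasse bound: |12 − (17+1)| = |-6| = 6 ≤ 2√17 ≈ 8.2462 ✓.


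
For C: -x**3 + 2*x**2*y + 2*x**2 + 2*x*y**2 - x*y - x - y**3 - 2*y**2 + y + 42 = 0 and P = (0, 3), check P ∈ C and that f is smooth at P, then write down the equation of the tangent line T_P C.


Tangent line at P: 14*x - 38*y + 114 = 0.

Step 1: f(0, 3) = 0, so P lies on C.
Step 2: partial derivatives
  f_x(x, y) = -3*x**2 + 4*x*y + 4*x + 2*y**2 - y - 1, f_y(x, y) = 2*x**2 + 4*x*y - x - 3*y**2 - 4*y + 1.
  f_x(P) = 14, f_y(P) = -38 (gradient nonzero, so P is smooth).
Step 3: tangent line at P: 14·(x − 0) + -38·(y − 3) = 0.
Expanding: 14*x - 38*y + 114 = 0.


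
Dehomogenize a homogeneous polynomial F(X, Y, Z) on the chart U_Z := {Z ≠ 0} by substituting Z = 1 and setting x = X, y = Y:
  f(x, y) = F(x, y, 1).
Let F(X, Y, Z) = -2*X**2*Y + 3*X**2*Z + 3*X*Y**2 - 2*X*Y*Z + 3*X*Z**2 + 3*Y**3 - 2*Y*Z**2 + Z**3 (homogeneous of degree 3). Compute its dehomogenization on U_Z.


f(x, y) = -2*x**2*y + 3*x**2 + 3*x*y**2 - 2*x*y + 3*x + 3*y**3 - 2*y + 1

On U_Z we set Z = 1. Each monomial c·X^i·Y^j·Z^k in F becomes c·x^i·y^j·1^k = c·x^i·y^j.
Substituting Z = 1: F(X, Y, 1) = -2*x**2*y + 3*x**2 + 3*x*y**2 - 2*x*y + 3*x + 3*y**3 - 2*y + 1.
Note: deg(f) ≤ deg(F) = 3; strict inequality happens when F is divisible by Z (lost terms).


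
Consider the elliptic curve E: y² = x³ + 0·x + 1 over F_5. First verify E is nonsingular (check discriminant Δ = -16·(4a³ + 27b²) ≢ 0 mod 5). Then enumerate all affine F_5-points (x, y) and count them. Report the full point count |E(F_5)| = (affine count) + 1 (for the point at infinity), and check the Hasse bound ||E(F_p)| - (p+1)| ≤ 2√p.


Affine points = {(0, 1), (0, 4), (2, 2), (2, 3), (4, 0)}; affine count = 5; |E(F_5)| = 6.

Discriminant check: Δ ∝ 4a³ + 27b² = 4·0³ + 27·1² = 4·0 + 27·1 ≡ 2 (mod 5). Nonzero ⇒ E is nonsingular.
For each x ∈ F_5, compute rhs = x³ + 0·x + 1 mod 5, then count y ∈ F_5 with y² ≡ rhs.
  x = 0: rhs = 1, matching y values: 1, 4 (2 points).
  x = 1: rhs = 2, matching y values: none (0 points).
  x = 2: rhs = 4, matching y values: 2, 3 (2 points).
  x = 3: rhs = 3, matching y values: none (0 points).
  x = 4: rhs = 0, matching y values: 0 (1 points).
Total affine count: 5.
Full point count |E(F_5)| = 5 + 1 = 6.
Hasse bound: |6 − (5+1)| = |0| = 0 ≤ 2√5 ≈ 4.4721 ✓.


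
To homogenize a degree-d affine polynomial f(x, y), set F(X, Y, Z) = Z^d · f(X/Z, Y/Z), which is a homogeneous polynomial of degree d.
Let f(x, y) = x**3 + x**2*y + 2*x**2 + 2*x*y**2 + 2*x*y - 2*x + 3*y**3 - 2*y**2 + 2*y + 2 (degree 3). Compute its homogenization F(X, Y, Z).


F(X, Y, Z) = X**3 + X**2*Y + 2*X**2*Z + 2*X*Y**2 + 2*X*Y*Z - 2*X*Z**2 + 3*Y**3 - 2*Y**2*Z + 2*Y*Z**2 + 2*Z**3

deg(f) = 3.
Substitute x = X/Z, y = Y/Z into f, then multiply by Z^3.
  monomial 1·x^3·y^0 ↦ 1·X^3·Y^0·Z^0.
  monomial 1·x^2·y^1 ↦ 1·X^2·Y^1·Z^0.
  monomial 2·x^2·y^0 ↦ 2·X^2·Y^0·Z^1.
  monomial 2·x^1·y^2 ↦ 2·X^1·Y^2·Z^0.
  monomial 2·x^1·y^1 ↦ 2·X^1·Y^1·Z^1.
  monomial -2·x^1·y^0 ↦ -2·X^1·Y^0·Z^2.
  monomial 3·x^0·y^3 ↦ 3·X^0·Y^3·Z^0.
  monomial -2·x^0·y^2 ↦ -2·X^0·Y^2·Z^1.
  monomial 2·x^0·y^1 ↦ 2·X^0·Y^1·Z^2.
  monomial 2·x^0·y^0 ↦ 2·X^0·Y^0·Z^3.
Collecting: F(X, Y, Z) = X**3 + X**2*Y + 2*X**2*Z + 2*X*Y**2 + 2*X*Y*Z - 2*X*Z**2 + 3*Y**3 - 2*Y**2*Z + 2*Y*Z**2 + 2*Z**3.


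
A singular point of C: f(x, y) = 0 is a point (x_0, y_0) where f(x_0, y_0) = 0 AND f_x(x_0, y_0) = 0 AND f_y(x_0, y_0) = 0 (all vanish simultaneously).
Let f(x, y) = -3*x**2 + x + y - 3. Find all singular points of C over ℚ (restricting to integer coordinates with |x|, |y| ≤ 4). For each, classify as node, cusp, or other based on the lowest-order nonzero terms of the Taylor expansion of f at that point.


No singular points in the scanned grid; C is smooth there.

Compute partial derivatives:
  f_x = 1 - 6*x.
  f_y = 1.
f_y = 1 is a nonzero constant, so f_y never vanishes: no point (x, y) can satisfy f = f_x = f_y = 0. In particular no (x, y) ∈ {−4, ..., 4}² is singular; the curve is smooth.


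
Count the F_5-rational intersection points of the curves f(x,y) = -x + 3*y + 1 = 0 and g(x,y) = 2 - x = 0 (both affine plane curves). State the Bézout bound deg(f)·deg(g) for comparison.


Common zeros: {(2, 2)}; count = 1; Bézout bound = 1.

deg(f) = 1, deg(g) = 1, so Bézout bound = 1.
Scan x ∈ F_5. For each x, list the y ∈ F_5 with f(x, y) ≡ 0 and those with g(x, y) ≡ 0 (mod 5); the common zeros in that column are the intersection.
  x = 0: f ≡ 0 at y ∈ {3}; g ≡ 0 at y ∈ ∅; common: ∅.
  x = 1: f ≡ 0 at y ∈ {0}; g ≡ 0 at y ∈ ∅; common: ∅.
  x = 2: f ≡ 0 at y ∈ {2}; g ≡ 0 at y ∈ {0, 1, 2, 3, 4}; common: {2}.
  x = 3: f ≡ 0 at y ∈ {4}; g ≡ 0 at y ∈ ∅; common: ∅.
  x = 4: f ≡ 0 at y ∈ {1}; g ≡ 0 at y ∈ ∅; common: ∅.
Collecting: common zeros = {(2, 2)}, so the count is 1.
Comparison with the Bézout bound: 1 ≤ 1 = deg(f)·deg(g), as expected for curves with no common component (the bound is attained).


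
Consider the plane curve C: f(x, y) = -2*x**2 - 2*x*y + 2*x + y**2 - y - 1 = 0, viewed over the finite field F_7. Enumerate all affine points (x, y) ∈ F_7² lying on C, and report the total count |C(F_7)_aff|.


Affine F_7-points: {(6, 3)}; count = 1.

For each of the 49 pairs (x, y) ∈ F_7², evaluate f(x, y) mod 7. Record the zeros.
  x = 0: [0↦6, 1↦6, 2↦1, 3↦5, 4↦4, 5↦5, 6↦1]  zeros at y ∈ ∅
  x = 1: [0↦6, 1↦4, 2↦4, 3↦6, 4↦3, 5↦2, 6↦3]  zeros at y ∈ ∅
  x = 2: [0↦2, 1↦5, 2↦3, 3↦3, 4↦5, 5↦2, 6↦1]  zeros at y ∈ ∅
  x = 3: [0↦1, 1↦2, 2↦5, 3↦3, 4↦3, 5↦5, 6↦2]  zeros at y ∈ ∅
  x = 4: [0↦3, 1↦2, 2↦3, 3↦6, 4↦4, 5↦4, 6↦6]  zeros at y ∈ ∅
  x = 5: [0↦1, 1↦5, 2↦4, 3↦5, 4↦1, 5↦6, 6↦6]  zeros at y ∈ ∅
  x = 6: [0↦2, 1↦4, 2↦1, 3↦0, 4↦1, 5↦4, 6↦2]  zeros at y ∈ {3}
Collecting zeros: affine points = {(6, 3)}.
Total count |C(F_7)_aff| = 1.


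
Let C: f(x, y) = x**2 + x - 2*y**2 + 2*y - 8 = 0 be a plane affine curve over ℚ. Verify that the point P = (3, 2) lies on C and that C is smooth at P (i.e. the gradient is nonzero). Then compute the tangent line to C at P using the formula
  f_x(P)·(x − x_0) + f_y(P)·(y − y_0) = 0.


Tangent line at P: 7*x - 6*y - 9 = 0.

Step 1: f(3, 2) = 0, so P lies on C.
Step 2: partial derivatives
  f_x(x, y) = 2*x + 1, f_y(x, y) = 2 - 4*y.
  f_x(P) = 7, f_y(P) = -6 (gradient nonzero, so P is smooth).
Step 3: tangent line at P: 7·(x − 3) + -6·(y − 2) = 0.
Expanding: 7*x - 6*y - 9 = 0.


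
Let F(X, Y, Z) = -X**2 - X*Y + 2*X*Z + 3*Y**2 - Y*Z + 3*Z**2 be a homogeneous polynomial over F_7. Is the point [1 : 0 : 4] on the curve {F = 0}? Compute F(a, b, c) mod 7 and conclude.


F(1,0,4) ≡ 6 (mod 7); P is NOT on the curve.

Evaluate F(1, 0, 4) term-by-term (mod 7).
  -X**2 ↦ -1·1·1·1 = -1
  -X*Y ↦ -1·1·0·1 = 0
  2*X*Z ↦ 2·1·1·4 = 8
  3*Y**2 ↦ 3·1·0·1 = 0
  -Y*Z ↦ -1·1·0·4 = 0
  3*Z**2 ↦ 3·1·1·16 = 48
Sum: F(1, 0, 4) = (-1) + (0) + (8) + (0) + (0) + (48) = 55.
Reducing mod 7: 55 ≡ 6 (mod 7).
Since F(a, b, c) ≡ 6 ≠ 0 (mod 7), P does NOT lie on the curve.


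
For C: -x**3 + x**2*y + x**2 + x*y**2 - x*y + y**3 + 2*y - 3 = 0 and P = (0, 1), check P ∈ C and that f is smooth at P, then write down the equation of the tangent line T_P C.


Tangent line at P: 5*y - 5 = 0.

Step 1: f(0, 1) = 0, so P lies on C.
Step 2: partial derivatives
  f_x(x, y) = -3*x**2 + 2*x*y + 2*x + y**2 - y, f_y(x, y) = x**2 + 2*x*y - x + 3*y**2 + 2.
  f_x(P) = 0, f_y(P) = 5 (gradient nonzero, so P is smooth).
Step 3: tangent line at P: 0·(x − 0) + 5·(y − 1) = 0.
Expanding: 5*y - 5 = 0.


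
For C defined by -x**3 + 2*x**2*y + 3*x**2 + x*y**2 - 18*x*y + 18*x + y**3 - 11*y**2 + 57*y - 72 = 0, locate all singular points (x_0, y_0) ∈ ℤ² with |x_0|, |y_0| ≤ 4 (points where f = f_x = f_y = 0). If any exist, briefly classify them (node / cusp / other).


Singular points: {(3, 3)}; classification: cusp.

Compute partial derivatives:
  f_x = -3*x**2 + 4*x*y + 6*x + y**2 - 18*y + 18.
  f_y = 2*x**2 + 2*x*y - 18*x + 3*y**2 - 22*y + 57.
Scan x_0 ∈ {−4, ..., 4}. For each x_0, f_y(x_0, y) is a polynomial in y; find its integer roots y ∈ {−4, ..., 4}, then test f_x and f at those candidates.
  x = -4: f_y(-4, y) = 3*y**2 - 30*y + 161; no integer root y with |y| ≤ 4.
  x = -3: f_y(-3, y) = 3*y**2 - 28*y + 129; no integer root y with |y| ≤ 4.
  x = -2: f_y(-2, y) = 3*y**2 - 26*y + 101; no integer root y with |y| ≤ 4.
  x = -1: f_y(-1, y) = 3*y**2 - 24*y + 77; no integer root y with |y| ≤ 4.
  x = 0: f_y(0, y) = 3*y**2 - 22*y + 57; no integer root y with |y| ≤ 4.
  x = 1: f_y(1, y) = 3*y**2 - 20*y + 41; no integer root y with |y| ≤ 4.
  x = 2: f_y(2, y) = 3*y**2 - 18*y + 29; no integer root y with |y| ≤ 4.
  x = 3: f_y(3, y) = 3*y**2 - 16*y + 21; vanishes at y ∈ {3}. (3, 3): f_x = 0, f = 0 — SINGULAR.
  x = 4: f_y(4, y) = 3*y**2 - 14*y + 17; no integer root y with |y| ≤ 4.
Only singular point on the grid: (3, 3).
Classify: substitute x = 3 + u, y = 3 + v and expand: f = -u**3 + 2*u**2*v + u*v**2 + v**3 + v**2.
No constant or linear terms (consistent with a singular point). Quadratic part: v**2. Cubic part: -u**3 + 2*u**2*v + u*v**2 + v**3.
The quadratic part v**2 is a perfect square, so there is a single (double) tangent line v = 0, i.e. y = 3. Restricting the cubic part to that line (v = 0) leaves -u**3 ≠ 0, so f is not divisible by v and the branch is v² ≈ u**3 to lowest order — this is a cusp.
Classification: cusp.


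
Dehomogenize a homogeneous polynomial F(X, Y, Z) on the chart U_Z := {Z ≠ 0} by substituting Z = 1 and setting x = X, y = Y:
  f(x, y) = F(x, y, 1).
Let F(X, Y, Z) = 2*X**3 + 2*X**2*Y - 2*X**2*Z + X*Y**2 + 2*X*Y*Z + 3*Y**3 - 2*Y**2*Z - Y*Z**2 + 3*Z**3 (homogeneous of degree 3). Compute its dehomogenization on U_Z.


f(x, y) = 2*x**3 + 2*x**2*y - 2*x**2 + x*y**2 + 2*x*y + 3*y**3 - 2*y**2 - y + 3

On U_Z we set Z = 1. Each monomial c·X^i·Y^j·Z^k in F becomes c·x^i·y^j·1^k = c·x^i·y^j.
Substituting Z = 1: F(X, Y, 1) = 2*x**3 + 2*x**2*y - 2*x**2 + x*y**2 + 2*x*y + 3*y**3 - 2*y**2 - y + 3.
Note: deg(f) ≤ deg(F) = 3; strict inequality happens when F is divisible by Z (lost terms).


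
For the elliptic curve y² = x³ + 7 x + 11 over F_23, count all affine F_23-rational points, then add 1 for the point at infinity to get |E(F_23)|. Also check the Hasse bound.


Affine points = {(3, 6), (3, 17), (6, 4), (6, 19), (7, 9), (7, 14), (8, 2), (8, 21), (10, 0), (11, 4), (11, 19), (12, 11), (12, 12), (14, 1), (14, 22), (15, 8), (15, 15), (17, 11), (17, 12), (18, 9), (18, 14), (20, 3), (20, 20), (21, 9), (21, 14), (22, 7), (22, 16)}; affine count = 27; |E(F_23)| = 28.

Discriminant check: Δ ∝ 4a³ + 27b² = 4·7³ + 27·11² = 4·343 + 27·121 ≡ 16 (mod 23). Nonzero ⇒ E is nonsingular.
For each x ∈ F_23, compute rhs = x³ + 7·x + 11 mod 23, then count y ∈ F_23 with y² ≡ rhs.
  x = 0: rhs = 11, matching y values: none (0 points).
  x = 1: rhs = 19, matching y values: none (0 points).
  x = 2: rhs = 10, matching y values: none (0 points).
  x = 3: rhs = 13, matching y values: 6, 17 (2 points).
  x = 4: rhs = 11, matching y values: none (0 points).
  x = 5: rhs = 10, matching y values: none (0 points).
  x = 6: rhs = 16, matching y values: 4, 19 (2 points).
  x = 7: rhs = 12, matching y values: 9, 14 (2 points).
  x = 8: rhs = 4, matching y values: 2, 21 (2 points).
  x = 9: rhs = 21, matching y values: none (0 points).
  x = 10: rhs = 0, matching y values: 0 (1 points).
  x = 11: rhs = 16, matching y values: 4, 19 (2 points).
  x = 12: rhs = 6, matching y values: 11, 12 (2 points).
  x = 13: rhs = 22, matching y values: none (0 points).
  x = 14: rhs = 1, matching y values: 1, 22 (2 points).
  x = 15: rhs = 18, matching y values: 8, 15 (2 points).
  x = 16: rhs = 10, matching y values: none (0 points).
  x = 17: rhs = 6, matching y values: 11, 12 (2 points).
  x = 18: rhs = 12, matching y values: 9, 14 (2 points).
  x = 19: rhs = 11, matching y values: none (0 points).
  x = 20: rhs = 9, matching y values: 3, 20 (2 points).
  x = 21: rhs = 12, matching y values: 9, 14 (2 points).
  x = 22: rhs = 3, matching y values: 7, 16 (2 points).
Total affine count: 27.
Full point count |E(F_23)| = 27 + 1 = 28.
Hasse bound: |28 − (23+1)| = |4| = 4 ≤ 2√23 ≈ 9.5917 ✓.


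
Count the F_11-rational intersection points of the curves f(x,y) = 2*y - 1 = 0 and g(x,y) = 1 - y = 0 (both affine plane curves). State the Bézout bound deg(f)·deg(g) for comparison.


Common zeros: ∅; count = 0; Bézout bound = 1.

deg(f) = 1, deg(g) = 1, so Bézout bound = 1.
Scan x ∈ F_11. For each x, list the y ∈ F_11 with f(x, y) ≡ 0 and those with g(x, y) ≡ 0 (mod 11); the common zeros in that column are the intersection.
  x = 0: f ≡ 0 at y ∈ {6}; g ≡ 0 at y ∈ {1}; common: ∅.
  x = 1: f ≡ 0 at y ∈ {6}; g ≡ 0 at y ∈ {1}; common: ∅.
  x = 2: f ≡ 0 at y ∈ {6}; g ≡ 0 at y ∈ {1}; common: ∅.
  x = 3: f ≡ 0 at y ∈ {6}; g ≡ 0 at y ∈ {1}; common: ∅.
  x = 4: f ≡ 0 at y ∈ {6}; g ≡ 0 at y ∈ {1}; common: ∅.
  x = 5: f ≡ 0 at y ∈ {6}; g ≡ 0 at y ∈ {1}; common: ∅.
  x = 6: f ≡ 0 at y ∈ {6}; g ≡ 0 at y ∈ {1}; common: ∅.
  x = 7: f ≡ 0 at y ∈ {6}; g ≡ 0 at y ∈ {1}; common: ∅.
  x = 8: f ≡ 0 at y ∈ {6}; g ≡ 0 at y ∈ {1}; common: ∅.
  x = 9: f ≡ 0 at y ∈ {6}; g ≡ 0 at y ∈ {1}; common: ∅.
  x = 10: f ≡ 0 at y ∈ {6}; g ≡ 0 at y ∈ {1}; common: ∅.
Collecting: common zeros = ∅, so the count is 0.
Comparison with the Bézout bound: 0 ≤ 1 = deg(f)·deg(g), as expected for curves with no common component (the affine F_11-count falls short of the bound because intersections may lie at infinity, over extension fields, or carry multiplicity).


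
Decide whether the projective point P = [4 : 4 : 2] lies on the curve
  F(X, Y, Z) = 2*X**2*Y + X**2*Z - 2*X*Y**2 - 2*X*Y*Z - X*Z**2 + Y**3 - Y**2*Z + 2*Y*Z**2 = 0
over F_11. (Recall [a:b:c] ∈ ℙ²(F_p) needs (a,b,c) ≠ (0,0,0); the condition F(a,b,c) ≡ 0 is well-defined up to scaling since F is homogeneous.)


F(4,4,2) ≡ 5 (mod 11); P is NOT on the curve.

Evaluate F(4, 4, 2) term-by-term (mod 11).
  2*X**2*Y ↦ 2·16·4·1 = 128
  X**2*Z ↦ 1·16·1·2 = 32
  -2*X*Y**2 ↦ -2·4·16·1 = -128
  -2*X*Y*Z ↦ -2·4·4·2 = -64
  -X*Z**2 ↦ -1·4·1·4 = -16
  Y**3 ↦ 1·1·64·1 = 64
  -Y**2*Z ↦ -1·1·16·2 = -32
  2*Y*Z**2 ↦ 2·1·4·4 = 32
Sum: F(4, 4, 2) = (128) + (32) + (-128) + (-64) + (-16) + (64) + (-32) + (32) = 16.
Reducing mod 11: 16 ≡ 5 (mod 11).
Since F(a, b, c) ≡ 5 ≠ 0 (mod 11), P does NOT lie on the curve.


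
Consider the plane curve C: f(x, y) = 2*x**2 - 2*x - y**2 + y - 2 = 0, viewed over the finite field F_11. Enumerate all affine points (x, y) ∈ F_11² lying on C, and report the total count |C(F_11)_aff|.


Affine F_11-points: {(0, 5), (0, 7), (1, 5), (1, 7), (2, 2), (2, 10), (4, 0), (4, 1), (8, 0), (8, 1), (10, 2), (10, 10)}; count = 12.

For each of the 121 pairs (x, y) ∈ F_11², evaluate f(x, y) mod 11. Record the zeros.
  x = 0: [0↦9, 1↦9, 2↦7, 3↦3, 4↦8, 5↦0, 6↦1, 7↦0, 8↦8, 9↦3, 10↦7]  zeros at y ∈ {5, 7}
  x = 1: [0↦9, 1↦9, 2↦7, 3↦3, 4↦8, 5↦0, 6↦1, 7↦0, 8↦8, 9↦3, 10↦7]  zeros at y ∈ {5, 7}
  x = 2: [0↦2, 1↦2, 2↦0, 3↦7, 4↦1, 5↦4, 6↦5, 7↦4, 8↦1, 9↦7, 10↦0]  zeros at y ∈ {2, 10}
  x = 3: [0↦10, 1↦10, 2↦8, 3↦4, 4↦9, 5↦1, 6↦2, 7↦1, 8↦9, 9↦4, 10↦8]  zeros at y ∈ ∅
  x = 4: [0↦0, 1↦0, 2↦9, 3↦5, 4↦10, 5↦2, 6↦3, 7↦2, 8↦10, 9↦5, 10↦9]  zeros at y ∈ {0, 1}
  x = 5: [0↦5, 1↦5, 2↦3, 3↦10, 4↦4, 5↦7, 6↦8, 7↦7, 8↦4, 9↦10, 10↦3]  zeros at y ∈ ∅
  x = 6: [0↦3, 1↦3, 2↦1, 3↦8, 4↦2, 5↦5, 6↦6, 7↦5, 8↦2, 9↦8, 10↦1]  zeros at y ∈ ∅
  x = 7: [0↦5, 1↦5, 2↦3, 3↦10, 4↦4, 5↦7, 6↦8, 7↦7, 8↦4, 9↦10, 10↦3]  zeros at y ∈ ∅
  x = 8: [0↦0, 1↦0, 2↦9, 3↦5, 4↦10, 5↦2, 6↦3, 7↦2, 8↦10, 9↦5, 10↦9]  zeros at y ∈ {0, 1}
  x = 9: [0↦10, 1↦10, 2↦8, 3↦4, 4↦9, 5↦1, 6↦2, 7↦1, 8↦9, 9↦4, 10↦8]  zeros at y ∈ ∅
  x = 10: [0↦2, 1↦2, 2↦0, 3↦7, 4↦1, 5↦4, 6↦5, 7↦4, 8↦1, 9↦7, 10↦0]  zeros at y ∈ {2, 10}
Collecting zeros: affine points = {(0, 5), (0, 7), (1, 5), (1, 7), (2, 2), (2, 10), (4, 0), (4, 1), (8, 0), (8, 1), (10, 2), (10, 10)}.
Total count |C(F_11)_aff| = 12.


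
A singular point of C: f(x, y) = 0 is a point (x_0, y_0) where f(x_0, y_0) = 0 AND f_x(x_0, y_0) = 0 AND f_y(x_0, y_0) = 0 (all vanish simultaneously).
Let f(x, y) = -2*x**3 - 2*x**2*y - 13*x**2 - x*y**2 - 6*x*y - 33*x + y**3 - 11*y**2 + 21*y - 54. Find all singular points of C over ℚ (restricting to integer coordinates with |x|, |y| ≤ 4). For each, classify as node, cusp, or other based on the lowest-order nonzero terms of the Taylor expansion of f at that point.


Singular points: {(-3, 3)}; classification: node.

Compute partial derivatives:
  f_x = -6*x**2 - 4*x*y - 26*x - y**2 - 6*y - 33.
  f_y = -2*x**2 - 2*x*y - 6*x + 3*y**2 - 22*y + 21.
Scan x_0 ∈ {−4, ..., 4}. For each x_0, f_y(x_0, y) is a polynomial in y; find its integer roots y ∈ {−4, ..., 4}, then test f_x and f at those candidates.
  x = -4: f_y(-4, y) = 3*y**2 - 14*y + 13; no integer root y with |y| ≤ 4.
  x = -3: f_y(-3, y) = 3*y**2 - 16*y + 21; vanishes at y ∈ {3}. (-3, 3): f_x = 0, f = 0 — SINGULAR.
  x = -2: f_y(-2, y) = 3*y**2 - 18*y + 25; no integer root y with |y| ≤ 4.
  x = -1: f_y(-1, y) = 3*y**2 - 20*y + 25; no integer root y with |y| ≤ 4.
  x = 0: f_y(0, y) = 3*y**2 - 22*y + 21; no integer root y with |y| ≤ 4.
  x = 1: f_y(1, y) = 3*y**2 - 24*y + 13; no integer root y with |y| ≤ 4.
  x = 2: f_y(2, y) = 3*y**2 - 26*y + 1; no integer root y with |y| ≤ 4.
  x = 3: f_y(3, y) = 3*y**2 - 28*y - 15; no integer root y with |y| ≤ 4.
  x = 4: f_y(4, y) = 3*y**2 - 30*y - 35; no integer root y with |y| ≤ 4.
Only singular point on the grid: (-3, 3).
Classify: substitute x = -3 + u, y = 3 + v and expand: f = -2*u**3 - 2*u**2*v - u**2 - u*v**2 + v**3 + v**2.
No constant or linear terms (consistent with a singular point). Quadratic part: -u**2 + v**2. Cubic part: -2*u**3 - 2*u**2*v - u*v**2 + v**3.
The quadratic part v**2 - u**2 = (v − u)(v + u) splits into two distinct linear factors, so there are two distinct tangent lines y − 3 = ±(x − -3) — this is a node (ordinary double point).
Classification: node.


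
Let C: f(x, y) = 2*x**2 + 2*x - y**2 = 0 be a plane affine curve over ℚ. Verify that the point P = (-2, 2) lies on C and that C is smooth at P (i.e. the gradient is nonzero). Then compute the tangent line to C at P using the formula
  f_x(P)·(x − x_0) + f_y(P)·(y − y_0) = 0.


Tangent line at P: -6*x - 4*y - 4 = 0.

Step 1: f(-2, 2) = 0, so P lies on C.
Step 2: partial derivatives
  f_x(x, y) = 4*x + 2, f_y(x, y) = -2*y.
  f_x(P) = -6, f_y(P) = -4 (gradient nonzero, so P is smooth).
Step 3: tangent line at P: -6·(x − -2) + -4·(y − 2) = 0.
Expanding: -6*x - 4*y - 4 = 0.


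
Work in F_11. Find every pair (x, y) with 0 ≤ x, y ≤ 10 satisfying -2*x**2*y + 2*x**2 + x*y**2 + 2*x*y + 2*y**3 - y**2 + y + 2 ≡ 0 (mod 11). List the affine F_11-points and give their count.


Affine F_11-points: {(1, 2), (3, 2), (5, 4), (6, 1), (6, 5), (6, 8), (7, 10), (8, 5), (10, 4)}; count = 9.

For each of the 121 pairs (x, y) ∈ F_11², evaluate f(x, y) mod 11. Record the zeros.
  x = 0: [0↦2, 1↦4, 2↦5, 3↦6, 4↦8, 5↦1, 6↦8, 7↦8, 8↦2, 9↦2, 10↦9]  zeros at y ∈ ∅
  x = 1: [0↦4, 1↦7, 2↦0, 3↦6, 4↦4, 5↦6, 6↦2, 7↦4, 8↦2, 9↦8, 10↦1]  zeros at y ∈ {2}
  x = 2: [0↦10, 1↦10, 2↦2, 3↦9, 4↦10, 5↦6, 6↦9, 7↦9, 8↦7, 9↦4, 10↦1]  zeros at y ∈ ∅
  x = 3: [0↦9, 1↦2, 2↦0, 3↦4, 4↦4, 5↦1, 6↦7, 7↦1, 8↦6, 9↦1, 10↦9]  zeros at y ∈ {2}
  x = 4: [0↦1, 1↦5, 2↦5, 3↦2, 4↦8, 5↦2, 6↦7, 7↦2, 8↦10, 9↦10, 10↦3]  zeros at y ∈ ∅
  x = 5: [0↦8, 1↦8, 2↦6, 3↦3, 4↦0, 5↦9, 6↦9, 7↦1, 8↦8, 9↦9, 10↦5]  zeros at y ∈ {4}
  x = 6: [0↦8, 1↦0, 2↦3, 3↦7, 4↦2, 5↦0, 6↦2, 7↦9, 8↦0, 9↦9, 10↦4]  zeros at y ∈ {1, 5, 8}
  x = 7: [0↦1, 1↦3, 2↦7, 3↦3, 4↦3, 5↦8, 6↦8, 7↦4, 8↦8, 9↦10, 10↦0]  zeros at y ∈ {10}
  x = 8: [0↦9, 1↦6, 2↦7, 3↦2, 4↦3, 5↦0, 6↦5, 7↦8, 8↦10, 9↦1, 10↦4]  zeros at y ∈ {5}
  x = 9: [0↦10, 1↦9, 2↦3, 3↦4, 4↦2, 5↦9, 6↦4, 7↦10, 8↦6, 9↦4, 10↦5]  zeros at y ∈ ∅
  x = 10: [0↦4, 1↦1, 2↦6, 3↦9, 4↦0, 5↦2, 6↦5, 7↦10, 8↦7, 9↦8, 10↦3]  zeros at y ∈ {4}
Collecting zeros: affine points = {(1, 2), (3, 2), (5, 4), (6, 1), (6, 5), (6, 8), (7, 10), (8, 5), (10, 4)}.
Total count |C(F_11)_aff| = 9.


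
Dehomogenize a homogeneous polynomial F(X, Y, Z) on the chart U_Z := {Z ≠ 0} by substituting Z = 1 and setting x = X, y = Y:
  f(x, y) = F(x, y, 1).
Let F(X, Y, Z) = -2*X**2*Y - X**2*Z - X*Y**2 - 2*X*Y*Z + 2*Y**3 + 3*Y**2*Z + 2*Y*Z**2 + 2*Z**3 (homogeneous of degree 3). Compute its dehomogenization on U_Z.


f(x, y) = -2*x**2*y - x**2 - x*y**2 - 2*x*y + 2*y**3 + 3*y**2 + 2*y + 2

On U_Z we set Z = 1. Each monomial c·X^i·Y^j·Z^k in F becomes c·x^i·y^j·1^k = c·x^i·y^j.
Substituting Z = 1: F(X, Y, 1) = -2*x**2*y - x**2 - x*y**2 - 2*x*y + 2*y**3 + 3*y**2 + 2*y + 2.
Note: deg(f) ≤ deg(F) = 3; strict inequality happens when F is divisible by Z (lost terms).


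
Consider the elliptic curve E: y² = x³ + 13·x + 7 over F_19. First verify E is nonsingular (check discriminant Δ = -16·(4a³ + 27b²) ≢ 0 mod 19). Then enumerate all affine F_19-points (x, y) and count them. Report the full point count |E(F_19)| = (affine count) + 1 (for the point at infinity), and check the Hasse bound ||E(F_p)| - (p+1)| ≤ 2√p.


Affine points = {(0, 8), (0, 11), (3, 4), (3, 15), (4, 3), (4, 16), (5, 8), (5, 11), (6, 4), (6, 15), (7, 2), (7, 17), (9, 6), (9, 13), (10, 4), (10, 15), (13, 6), (13, 13), (14, 8), (14, 11), (15, 9), (15, 10), (16, 6), (16, 13), (17, 7), (17, 12)}; affine count = 26; |E(F_19)| = 27.

Discriminant check: Δ ∝ 4a³ + 27b² = 4·13³ + 27·7² = 4·2197 + 27·49 ≡ 3 (mod 19). Nonzero ⇒ E is nonsingular.
For each x ∈ F_19, compute rhs = x³ + 13·x + 7 mod 19, then count y ∈ F_19 with y² ≡ rhs.
  x = 0: rhs = 7, matching y values: 8, 11 (2 points).
  x = 1: rhs = 2, matching y values: none (0 points).
  x = 2: rhs = 3, matching y values: none (0 points).
  x = 3: rhs = 16, matching y values: 4, 15 (2 points).
  x = 4: rhs = 9, matching y values: 3, 16 (2 points).
  x = 5: rhs = 7, matching y values: 8, 11 (2 points).
  x = 6: rhs = 16, matching y values: 4, 15 (2 points).
  x = 7: rhs = 4, matching y values: 2, 17 (2 points).
  x = 8: rhs = 15, matching y values: none (0 points).
  x = 9: rhs = 17, matching y values: 6, 13 (2 points).
  x = 10: rhs = 16, matching y values: 4, 15 (2 points).
  x = 11: rhs = 18, matching y values: none (0 points).
  x = 12: rhs = 10, matching y values: none (0 points).
  x = 13: rhs = 17, matching y values: 6, 13 (2 points).
  x = 14: rhs = 7, matching y values: 8, 11 (2 points).
  x = 15: rhs = 5, matching y values: 9, 10 (2 points).
  x = 16: rhs = 17, matching y values: 6, 13 (2 points).
  x = 17: rhs = 11, matching y values: 7, 12 (2 points).
  x = 18: rhs = 12, matching y values: none (0 points).
Total affine count: 26.
Full point count |E(F_19)| = 26 + 1 = 27.
Hasse bound: |27 − (19+1)| = |7| = 7 ≤ 2√19 ≈ 8.7178 ✓.


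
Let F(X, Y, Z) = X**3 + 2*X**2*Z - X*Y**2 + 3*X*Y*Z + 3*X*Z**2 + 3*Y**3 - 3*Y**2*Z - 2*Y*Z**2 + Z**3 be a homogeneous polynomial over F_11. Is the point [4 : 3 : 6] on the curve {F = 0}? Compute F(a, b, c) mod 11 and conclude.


F(4,3,6) ≡ 6 (mod 11); P is NOT on the curve.

Evaluate F(4, 3, 6) term-by-term (mod 11).
  X**3 ↦ 1·64·1·1 = 64
  2*X**2*Z ↦ 2·16·1·6 = 192
  -X*Y**2 ↦ -1·4·9·1 = -36
  3*X*Y*Z ↦ 3·4·3·6 = 216
  3*X*Z**2 ↦ 3·4·1·36 = 432
  3*Y**3 ↦ 3·1·27·1 = 81
  -3*Y**2*Z ↦ -3·1·9·6 = -162
  -2*Y*Z**2 ↦ -2·1·3·36 = -216
  Z**3 ↦ 1·1·1·216 = 216
Sum: F(4, 3, 6) = (64) + (192) + (-36) + (216) + (432) + (81) + (-162) + (-216) + (216) = 787.
Reducing mod 11: 787 ≡ 6 (mod 11).
Since F(a, b, c) ≡ 6 ≠ 0 (mod 11), P does NOT lie on the curve.


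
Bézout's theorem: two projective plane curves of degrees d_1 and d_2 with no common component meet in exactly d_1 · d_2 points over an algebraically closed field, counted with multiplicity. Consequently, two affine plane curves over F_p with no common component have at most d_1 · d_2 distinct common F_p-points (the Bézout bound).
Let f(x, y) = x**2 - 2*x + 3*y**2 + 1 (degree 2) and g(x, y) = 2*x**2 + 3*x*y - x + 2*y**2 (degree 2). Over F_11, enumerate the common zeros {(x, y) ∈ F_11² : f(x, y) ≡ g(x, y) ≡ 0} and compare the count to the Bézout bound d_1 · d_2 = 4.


Common zeros: ∅; count = 0; Bézout bound = 4.

deg(f) = 2, deg(g) = 2, so Bézout bound = 4.
Scan x ∈ F_11. For each x, list the y ∈ F_11 with f(x, y) ≡ 0 and those with g(x, y) ≡ 0 (mod 11); the common zeros in that column are the intersection.
  x = 0: f ≡ 0 at y ∈ ∅; g ≡ 0 at y ∈ {0}; common: ∅.
  x = 1: f ≡ 0 at y ∈ {0}; g ≡ 0 at y ∈ {5, 10}; common: ∅.
  x = 2: f ≡ 0 at y ∈ ∅; g ≡ 0 at y ∈ ∅; common: ∅.
  x = 3: f ≡ 0 at y ∈ ∅; g ≡ 0 at y ∈ {5, 7}; common: ∅.
  x = 4: f ≡ 0 at y ∈ ∅; g ≡ 0 at y ∈ ∅; common: ∅.
  x = 5: f ≡ 0 at y ∈ ∅; g ≡ 0 at y ∈ ∅; common: ∅.
  x = 6: f ≡ 0 at y ∈ ∅; g ≡ 0 at y ∈ {0, 2}; common: ∅.
  x = 7: f ≡ 0 at y ∈ ∅; g ≡ 0 at y ∈ ∅; common: ∅.
  x = 8: f ≡ 0 at y ∈ ∅; g ≡ 0 at y ∈ {2, 8}; common: ∅.
  x = 9: f ≡ 0 at y ∈ ∅; g ≡ 0 at y ∈ {7}; common: ∅.
  x = 10: f ≡ 0 at y ∈ ∅; g ≡ 0 at y ∈ ∅; common: ∅.
Collecting: common zeros = ∅, so the count is 0.
Comparison with the Bézout bound: 0 ≤ 4 = deg(f)·deg(g), as expected for curves with no common component (the affine F_11-count falls short of the bound because intersections may lie at infinity, over extension fields, or carry multiplicity).


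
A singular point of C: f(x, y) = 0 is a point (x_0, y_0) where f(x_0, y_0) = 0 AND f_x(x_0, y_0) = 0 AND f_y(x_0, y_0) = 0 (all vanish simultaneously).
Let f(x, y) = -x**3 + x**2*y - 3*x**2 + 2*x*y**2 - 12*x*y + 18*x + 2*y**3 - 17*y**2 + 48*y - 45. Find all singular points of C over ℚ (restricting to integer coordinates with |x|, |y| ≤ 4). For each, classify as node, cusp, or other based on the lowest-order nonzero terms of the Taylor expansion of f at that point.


Singular points: {(0, 3)}; classification: cusp.

Compute partial derivatives:
  f_x = -3*x**2 + 2*x*y - 6*x + 2*y**2 - 12*y + 18.
  f_y = x**2 + 4*x*y - 12*x + 6*y**2 - 34*y + 48.
Scan x_0 ∈ {−4, ..., 4}. For each x_0, f_y(x_0, y) is a polynomial in y; find its integer roots y ∈ {−4, ..., 4}, then test f_x and f at those candidates.
  x = -4: f_y(-4, y) = 6*y**2 - 50*y + 112; no integer root y with |y| ≤ 4.
  x = -3: f_y(-3, y) = 6*y**2 - 46*y + 93; no integer root y with |y| ≤ 4.
  x = -2: f_y(-2, y) = 6*y**2 - 42*y + 76; no integer root y with |y| ≤ 4.
  x = -1: f_y(-1, y) = 6*y**2 - 38*y + 61; no integer root y with |y| ≤ 4.
  x = 0: f_y(0, y) = 6*y**2 - 34*y + 48; vanishes at y ∈ {3}. (0, 3): f_x = 0, f = 0 — SINGULAR.
  x = 1: f_y(1, y) = 6*y**2 - 30*y + 37; no integer root y with |y| ≤ 4.
  x = 2: f_y(2, y) = 6*y**2 - 26*y + 28; vanishes at y ∈ {2}. (2, 2): f_x = -14 ≠ 0.
  x = 3: f_y(3, y) = 6*y**2 - 22*y + 21; no integer root y with |y| ≤ 4.
  x = 4: f_y(4, y) = 6*y**2 - 18*y + 16; no integer root y with |y| ≤ 4.
Only singular point on the grid: (0, 3).
Classify: substitute x = 0 + u, y = 3 + v and expand: f = -u**3 + u**2*v + 2*u*v**2 + 2*v**3 + v**2.
No constant or linear terms (consistent with a singular point). Quadratic part: v**2. Cubic part: -u**3 + u**2*v + 2*u*v**2 + 2*v**3.
The quadratic part v**2 is a perfect square, so there is a single (double) tangent line v = 0, i.e. y = 3. Restricting the cubic part to that line (v = 0) leaves -u**3 ≠ 0, so f is not divisible by v and the branch is v² ≈ u**3 to lowest order — this is a cusp.
Classification: cusp.


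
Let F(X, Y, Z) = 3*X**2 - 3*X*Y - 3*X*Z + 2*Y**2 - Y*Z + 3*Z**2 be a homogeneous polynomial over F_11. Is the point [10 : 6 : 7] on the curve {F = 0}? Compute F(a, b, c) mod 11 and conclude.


F(10,6,7) ≡ 10 (mod 11); P is NOT on the curve.

Evaluate F(10, 6, 7) term-by-term (mod 11).
  3*X**2 ↦ 3·100·1·1 = 300
  -3*X*Y ↦ -3·10·6·1 = -180
  -3*X*Z ↦ -3·10·1·7 = -210
  2*Y**2 ↦ 2·1·36·1 = 72
  -Y*Z ↦ -1·1·6·7 = -42
  3*Z**2 ↦ 3·1·1·49 = 147
Sum: F(10, 6, 7) = (300) + (-180) + (-210) + (72) + (-42) + (147) = 87.
Reducing mod 11: 87 ≡ 10 (mod 11).
Since F(a, b, c) ≡ 10 ≠ 0 (mod 11), P does NOT lie on the curve.


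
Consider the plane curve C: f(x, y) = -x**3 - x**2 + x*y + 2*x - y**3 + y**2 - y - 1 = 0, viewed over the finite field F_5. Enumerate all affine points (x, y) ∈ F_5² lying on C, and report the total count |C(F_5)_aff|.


Affine F_5-points: {(1, 2), (4, 1)}; count = 2.

For each of the 25 pairs (x, y) ∈ F_5², evaluate f(x, y) mod 5. Record the zeros.
  x = 0: [0↦4, 1↦3, 2↦3, 3↦3, 4↦2]  zeros at y ∈ ∅
  x = 1: [0↦4, 1↦4, 2↦0, 3↦1, 4↦1]  zeros at y ∈ {2}
  x = 2: [0↦1, 1↦2, 2↦4, 3↦1, 4↦2]  zeros at y ∈ ∅
  x = 3: [0↦4, 1↦1, 2↦4, 3↦2, 4↦4]  zeros at y ∈ ∅
  x = 4: [0↦2, 1↦0, 2↦4, 3↦3, 4↦1]  zeros at y ∈ {1}
Collecting zeros: affine points = {(1, 2), (4, 1)}.
Total count |C(F_5)_aff| = 2.


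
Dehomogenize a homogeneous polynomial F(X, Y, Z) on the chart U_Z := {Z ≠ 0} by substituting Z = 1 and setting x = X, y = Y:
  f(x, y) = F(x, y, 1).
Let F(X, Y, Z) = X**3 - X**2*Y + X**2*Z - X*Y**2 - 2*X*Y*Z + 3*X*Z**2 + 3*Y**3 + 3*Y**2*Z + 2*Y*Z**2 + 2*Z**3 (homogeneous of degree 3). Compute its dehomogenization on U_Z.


f(x, y) = x**3 - x**2*y + x**2 - x*y**2 - 2*x*y + 3*x + 3*y**3 + 3*y**2 + 2*y + 2

On U_Z we set Z = 1. Each monomial c·X^i·Y^j·Z^k in F becomes c·x^i·y^j·1^k = c·x^i·y^j.
Substituting Z = 1: F(X, Y, 1) = x**3 - x**2*y + x**2 - x*y**2 - 2*x*y + 3*x + 3*y**3 + 3*y**2 + 2*y + 2.
Note: deg(f) ≤ deg(F) = 3; strict inequality happens when F is divisible by Z (lost terms).


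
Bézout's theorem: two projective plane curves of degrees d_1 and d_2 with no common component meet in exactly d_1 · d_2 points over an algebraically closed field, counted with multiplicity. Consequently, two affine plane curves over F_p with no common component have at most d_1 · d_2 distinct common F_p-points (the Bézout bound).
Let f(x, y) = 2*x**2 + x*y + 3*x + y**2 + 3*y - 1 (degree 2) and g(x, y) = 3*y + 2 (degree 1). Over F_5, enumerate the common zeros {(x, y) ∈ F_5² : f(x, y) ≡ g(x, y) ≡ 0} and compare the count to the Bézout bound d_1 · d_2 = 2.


Common zeros: ∅; count = 0; Bézout bound = 2.

deg(f) = 2, deg(g) = 1, so Bézout bound = 2.
Scan x ∈ F_5. For each x, list the y ∈ F_5 with f(x, y) ≡ 0 and those with g(x, y) ≡ 0 (mod 5); the common zeros in that column are the intersection.
  x = 0: f ≡ 0 at y ∈ ∅; g ≡ 0 at y ∈ {1}; common: ∅.
  x = 1: f ≡ 0 at y ∈ {3}; g ≡ 0 at y ∈ {1}; common: ∅.
  x = 2: f ≡ 0 at y ∈ ∅; g ≡ 0 at y ∈ {1}; common: ∅.
  x = 3: f ≡ 0 at y ∈ ∅; g ≡ 0 at y ∈ {1}; common: ∅.
  x = 4: f ≡ 0 at y ∈ ∅; g ≡ 0 at y ∈ {1}; common: ∅.
Collecting: common zeros = ∅, so the count is 0.
Comparison with the Bézout bound: 0 ≤ 2 = deg(f)·deg(g), as expected for curves with no common component (the affine F_5-count falls short of the bound because intersections may lie at infinity, over extension fields, or carry multiplicity).


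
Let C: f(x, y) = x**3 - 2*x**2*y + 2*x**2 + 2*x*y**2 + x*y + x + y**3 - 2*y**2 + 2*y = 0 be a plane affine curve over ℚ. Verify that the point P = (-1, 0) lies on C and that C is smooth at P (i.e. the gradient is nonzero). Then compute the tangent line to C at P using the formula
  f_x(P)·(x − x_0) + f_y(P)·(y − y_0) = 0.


Tangent line at P: -y = 0.

Step 1: f(-1, 0) = 0, so P lies on C.
Step 2: partial derivatives
  f_x(x, y) = 3*x**2 - 4*x*y + 4*x + 2*y**2 + y + 1, f_y(x, y) = -2*x**2 + 4*x*y + x + 3*y**2 - 4*y + 2.
  f_x(P) = 0, f_y(P) = -1 (gradient nonzero, so P is smooth).
Step 3: tangent line at P: 0·(x − -1) + -1·(y − 0) = 0.
Expanding: -y = 0.


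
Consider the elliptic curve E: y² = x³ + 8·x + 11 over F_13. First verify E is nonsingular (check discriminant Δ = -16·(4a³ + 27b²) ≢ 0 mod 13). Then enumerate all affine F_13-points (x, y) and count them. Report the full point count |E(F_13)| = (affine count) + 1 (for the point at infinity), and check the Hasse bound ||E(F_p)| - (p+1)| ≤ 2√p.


Affine points = {(2, 3), (2, 10), (3, 6), (3, 7), (4, 4), (4, 9), (10, 5), (10, 8), (11, 0)}; affine count = 9; |E(F_13)| = 10.

Discriminant check: Δ ∝ 4a³ + 27b² = 4·8³ + 27·11² = 4·512 + 27·121 ≡ 11 (mod 13). Nonzero ⇒ E is nonsingular.
For each x ∈ F_13, compute rhs = x³ + 8·x + 11 mod 13, then count y ∈ F_13 with y² ≡ rhs.
  x = 0: rhs = 11, matching y values: none (0 points).
  x = 1: rhs = 7, matching y values: none (0 points).
  x = 2: rhs = 9, matching y values: 3, 10 (2 points).
  x = 3: rhs = 10, matching y values: 6, 7 (2 points).
  x = 4: rhs = 3, matching y values: 4, 9 (2 points).
  x = 5: rhs = 7, matching y values: none (0 points).
  x = 6: rhs = 2, matching y values: none (0 points).
  x = 7: rhs = 7, matching y values: none (0 points).
  x = 8: rhs = 2, matching y values: none (0 points).
  x = 9: rhs = 6, matching y values: none (0 points).
  x = 10: rhs = 12, matching y values: 5, 8 (2 points).
  x = 11: rhs = 0, matching y values: 0 (1 points).
  x = 12: rhs = 2, matching y values: none (0 points).
Total affine count: 9.
Full point count |E(F_13)| = 9 + 1 = 10.
Hasse bound: |10 − (13+1)| = |-4| = 4 ≤ 2√13 ≈ 7.2111 ✓.


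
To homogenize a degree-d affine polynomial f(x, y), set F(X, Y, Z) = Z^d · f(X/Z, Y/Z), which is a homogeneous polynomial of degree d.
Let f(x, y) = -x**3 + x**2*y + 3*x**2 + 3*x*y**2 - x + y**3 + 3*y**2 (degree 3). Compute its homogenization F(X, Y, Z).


F(X, Y, Z) = -X**3 + X**2*Y + 3*X**2*Z + 3*X*Y**2 - X*Z**2 + Y**3 + 3*Y**2*Z

deg(f) = 3.
Substitute x = X/Z, y = Y/Z into f, then multiply by Z^3.
  monomial -1·x^3·y^0 ↦ -1·X^3·Y^0·Z^0.
  monomial 1·x^2·y^1 ↦ 1·X^2·Y^1·Z^0.
  monomial 3·x^2·y^0 ↦ 3·X^2·Y^0·Z^1.
  monomial 3·x^1·y^2 ↦ 3·X^1·Y^2·Z^0.
  monomial -1·x^1·y^0 ↦ -1·X^1·Y^0·Z^2.
  monomial 1·x^0·y^3 ↦ 1·X^0·Y^3·Z^0.
  monomial 3·x^0·y^2 ↦ 3·X^0·Y^2·Z^1.
Collecting: F(X, Y, Z) = -X**3 + X**2*Y + 3*X**2*Z + 3*X*Y**2 - X*Z**2 + Y**3 + 3*Y**2*Z.


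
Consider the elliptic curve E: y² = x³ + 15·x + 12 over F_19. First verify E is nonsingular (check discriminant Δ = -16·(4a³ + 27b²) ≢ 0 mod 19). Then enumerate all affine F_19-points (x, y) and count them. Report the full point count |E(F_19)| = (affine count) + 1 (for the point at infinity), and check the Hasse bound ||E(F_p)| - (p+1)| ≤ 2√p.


Affine points = {(1, 3), (1, 16), (7, 2), (7, 17), (8, 6), (8, 13), (11, 8), (11, 11), (12, 1), (12, 18), (16, 4), (16, 15)}; affine count = 12; |E(F_19)| = 13.

Discriminant check: Δ ∝ 4a³ + 27b² = 4·15³ + 27·12² = 4·3375 + 27·144 ≡ 3 (mod 19). Nonzero ⇒ E is nonsingular.
For each x ∈ F_19, compute rhs = x³ + 15·x + 12 mod 19, then count y ∈ F_19 with y² ≡ rhs.
  x = 0: rhs = 12, matching y values: none (0 points).
  x = 1: rhs = 9, matching y values: 3, 16 (2 points).
  x = 2: rhs = 12, matching y values: none (0 points).
  x = 3: rhs = 8, matching y values: none (0 points).
  x = 4: rhs = 3, matching y values: none (0 points).
  x = 5: rhs = 3, matching y values: none (0 points).
  x = 6: rhs = 14, matching y values: none (0 points).
  x = 7: rhs = 4, matching y values: 2, 17 (2 points).
  x = 8: rhs = 17, matching y values: 6, 13 (2 points).
  x = 9: rhs = 2, matching y values: none (0 points).
  x = 10: rhs = 3, matching y values: none (0 points).
  x = 11: rhs = 7, matching y values: 8, 11 (2 points).
  x = 12: rhs = 1, matching y values: 1, 18 (2 points).
  x = 13: rhs = 10, matching y values: none (0 points).
  x = 14: rhs = 2, matching y values: none (0 points).
  x = 15: rhs = 2, matching y values: none (0 points).
  x = 16: rhs = 16, matching y values: 4, 15 (2 points).
  x = 17: rhs = 12, matching y values: none (0 points).
  x = 18: rhs = 15, matching y values: none (0 points).
Total affine count: 12.
Full point count |E(F_19)| = 12 + 1 = 13.
Hasse bound: |13 − (19+1)| = |-7| = 7 ≤ 2√19 ≈ 8.7178 ✓.


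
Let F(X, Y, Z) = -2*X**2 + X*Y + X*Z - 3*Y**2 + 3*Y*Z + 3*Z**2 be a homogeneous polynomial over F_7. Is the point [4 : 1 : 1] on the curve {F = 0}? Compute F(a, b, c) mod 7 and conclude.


F(4,1,1) ≡ 0 (mod 7); P is on the curve.

Evaluate F(4, 1, 1) term-by-term (mod 7).
  -2*X**2 ↦ -2·16·1·1 = -32
  X*Y ↦ 1·4·1·1 = 4
  X*Z ↦ 1·4·1·1 = 4
  -3*Y**2 ↦ -3·1·1·1 = -3
  3*Y*Z ↦ 3·1·1·1 = 3
  3*Z**2 ↦ 3·1·1·1 = 3
Sum: F(4, 1, 1) = (-32) + (4) + (4) + (-3) + (3) + (3) = -21.
Reducing mod 7: -21 ≡ 0 (mod 7).
Since F(a, b, c) ≡ 0 (mod 7), P lies on the curve.


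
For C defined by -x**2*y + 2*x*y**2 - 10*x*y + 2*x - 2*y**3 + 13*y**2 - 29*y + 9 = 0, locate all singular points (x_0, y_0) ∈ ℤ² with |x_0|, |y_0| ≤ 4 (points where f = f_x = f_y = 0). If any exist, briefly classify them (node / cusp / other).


Singular points: {(-3, 1)}; classification: node.

Compute partial derivatives:
  f_x = -2*x*y + 2*y**2 - 10*y + 2.
  f_y = -x**2 + 4*x*y - 10*x - 6*y**2 + 26*y - 29.
Scan x_0 ∈ {−4, ..., 4}. For each x_0, f_y(x_0, y) is a polynomial in y; find its integer roots y ∈ {−4, ..., 4}, then test f_x and f at those candidates.
  x = -4: f_y(-4, y) = -6*y**2 + 10*y - 5; no integer root y with |y| ≤ 4.
  x = -3: f_y(-3, y) = -6*y**2 + 14*y - 8; vanishes at y ∈ {1}. (-3, 1): f_x = 0, f = 0 — SINGULAR.
  x = -2: f_y(-2, y) = -6*y**2 + 18*y - 13; no integer root y with |y| ≤ 4.
  x = -1: f_y(-1, y) = -6*y**2 + 22*y - 20; vanishes at y ∈ {2}. (-1, 2): f_x = -6 ≠ 0.
  x = 0: f_y(0, y) = -6*y**2 + 26*y - 29; no integer root y with |y| ≤ 4.
  x = 1: f_y(1, y) = -6*y**2 + 30*y - 40; no integer root y with |y| ≤ 4.
  x = 2: f_y(2, y) = -6*y**2 + 34*y - 53; no integer root y with |y| ≤ 4.
  x = 3: f_y(3, y) = -6*y**2 + 38*y - 68; no integer root y with |y| ≤ 4.
  x = 4: f_y(4, y) = -6*y**2 + 42*y - 85; no integer root y with |y| ≤ 4.
Only singular point on the grid: (-3, 1).
Classify: substitute x = -3 + u, y = 1 + v and expand: f = -u**2*v - u**2 + 2*u*v**2 - 2*v**3 + v**2.
No constant or linear terms (consistent with a singular point). Quadratic part: -u**2 + v**2. Cubic part: -u**2*v + 2*u*v**2 - 2*v**3.
The quadratic part v**2 - u**2 = (v − u)(v + u) splits into two distinct linear factors, so there are two distinct tangent lines y − 1 = ±(x − -3) — this is a node (ordinary double point).
Classification: node.
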